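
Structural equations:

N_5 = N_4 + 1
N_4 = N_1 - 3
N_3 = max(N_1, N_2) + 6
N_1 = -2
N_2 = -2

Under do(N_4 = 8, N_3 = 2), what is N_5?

The joint intervention fixes N_4 = 8, N_3 = 2, removing each variable's own equation.
N_5 = N_4 + 1  [with N_4=8]  = 9

9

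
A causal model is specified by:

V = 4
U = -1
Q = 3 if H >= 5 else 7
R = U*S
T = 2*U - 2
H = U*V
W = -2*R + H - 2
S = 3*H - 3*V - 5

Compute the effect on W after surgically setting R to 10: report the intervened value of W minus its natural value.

do(R=10) replaces the equation R = U*S with the constant R = 10.
H = U*V  [with U=-1, V=4]  = -4
W = -2*R + H - 2  [with R=10, H=-4]  = -26
Without intervention: H = U*V  [with U=-1, V=4]  = -4; S = 3*H - 3*V - 5  [with H=-4, V=4]  = -29; R = U*S  [with U=-1, S=-29]  = 29; W = -2*R + H - 2  [with R=29, H=-4]  = -64.
Change = -26 − (-64) = 38.

38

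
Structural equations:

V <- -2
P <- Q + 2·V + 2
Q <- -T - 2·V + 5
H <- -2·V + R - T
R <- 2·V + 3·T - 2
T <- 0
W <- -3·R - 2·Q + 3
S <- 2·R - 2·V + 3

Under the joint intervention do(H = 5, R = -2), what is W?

The joint intervention fixes H = 5, R = -2, removing each variable's own equation.
Q = -T - 2·V + 5  [with T=0, V=-2]  = 9
W = -3·R - 2·Q + 3  [with R=-2, Q=9]  = -9

-9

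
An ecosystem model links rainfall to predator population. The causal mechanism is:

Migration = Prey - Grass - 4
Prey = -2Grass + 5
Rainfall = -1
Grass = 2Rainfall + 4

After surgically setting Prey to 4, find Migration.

-2

The intervention breaks the incoming arrows to Prey: Prey = -2Grass + 5 no longer applies, and Prey = 4.
Grass = 2Rainfall + 4  [with Rainfall=-1]  = 2
Migration = Prey - Grass - 4  [with Prey=4, Grass=2]  = -2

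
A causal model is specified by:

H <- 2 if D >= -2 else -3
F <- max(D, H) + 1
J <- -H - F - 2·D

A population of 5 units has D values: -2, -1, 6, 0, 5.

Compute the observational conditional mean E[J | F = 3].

-3

E[J|F=3] averages over only the 3 units with F=3 (D = -2, -1, 0): J = -1, -3, -5, mean -3.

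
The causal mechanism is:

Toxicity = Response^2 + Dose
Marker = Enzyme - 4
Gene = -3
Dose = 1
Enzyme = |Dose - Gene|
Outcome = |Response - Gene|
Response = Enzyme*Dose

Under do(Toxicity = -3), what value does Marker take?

0

do(Toxicity=-3) replaces the equation Toxicity = Response^2 + Dose with the constant Toxicity = -3.
No directed path runs from Toxicity to Marker, so Marker keeps its natural value.
Enzyme = |Dose - Gene|  [with Dose=1, Gene=-3]  = 4
Marker = Enzyme - 4  [with Enzyme=4]  = 0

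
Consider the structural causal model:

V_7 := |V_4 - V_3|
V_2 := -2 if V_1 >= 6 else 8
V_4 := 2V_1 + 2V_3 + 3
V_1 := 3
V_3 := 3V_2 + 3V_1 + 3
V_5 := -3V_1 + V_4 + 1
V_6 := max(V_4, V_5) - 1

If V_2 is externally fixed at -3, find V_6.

14

Under do(V_2=-3), the mechanism V_2 := -2 if V_1 >= 6 else 8 is discarded; V_2 is fixed at -3.
V_3 = 3V_2 + 3V_1 + 3  [with V_2=-3, V_1=3]  = 3
V_4 = 2V_1 + 2V_3 + 3  [with V_1=3, V_3=3]  = 15
V_5 = -3V_1 + V_4 + 1  [with V_1=3, V_4=15]  = 7
V_6 = max(V_4, V_5) - 1  [with V_4=15, V_5=7]  = 14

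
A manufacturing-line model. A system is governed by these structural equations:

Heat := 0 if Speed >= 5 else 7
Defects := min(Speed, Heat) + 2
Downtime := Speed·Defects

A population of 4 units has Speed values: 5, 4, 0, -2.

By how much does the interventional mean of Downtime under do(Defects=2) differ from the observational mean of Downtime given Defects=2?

do(Defects=2) breaks Defects's dependence on Speed. With Defects=2 fixed, Downtime across the units is 10, 8, 0, -4, mean 3.5.
Conditioning on Defects=2 selects the 2 unit(s) with Speed ∈ {5, 0}. Their Downtime values: 10, 0. Mean = 5.
Difference = 3.5 − 5 = -1.5.

-1.5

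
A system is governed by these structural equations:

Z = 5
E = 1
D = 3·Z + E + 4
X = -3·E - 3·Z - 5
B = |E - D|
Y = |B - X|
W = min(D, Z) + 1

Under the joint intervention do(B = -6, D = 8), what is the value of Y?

17

The joint intervention fixes B = -6, D = 8, removing each variable's own equation.
X = -3·E - 3·Z - 5  [with E=1, Z=5]  = -23
Y = |B - X|  [with B=-6, X=-23]  = 17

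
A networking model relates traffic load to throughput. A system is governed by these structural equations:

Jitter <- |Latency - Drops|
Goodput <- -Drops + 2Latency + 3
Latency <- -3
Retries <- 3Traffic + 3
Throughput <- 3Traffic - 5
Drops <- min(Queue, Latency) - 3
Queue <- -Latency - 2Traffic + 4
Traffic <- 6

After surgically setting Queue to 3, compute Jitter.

The intervention breaks the incoming arrows to Queue: Queue <- -Latency - 2Traffic + 4 no longer applies, and Queue = 3.
Drops = min(Queue, Latency) - 3  [with Queue=3, Latency=-3]  = -6
Jitter = |Latency - Drops|  [with Latency=-3, Drops=-6]  = 3

3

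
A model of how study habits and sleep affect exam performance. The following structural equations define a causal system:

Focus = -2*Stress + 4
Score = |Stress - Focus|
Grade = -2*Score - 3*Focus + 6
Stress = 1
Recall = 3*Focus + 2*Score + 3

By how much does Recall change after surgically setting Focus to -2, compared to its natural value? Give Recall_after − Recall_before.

Under do(Focus=-2), the mechanism Focus = -2*Stress + 4 is discarded; Focus is fixed at -2.
Score = |Stress - Focus|  [with Stress=1, Focus=-2]  = 3
Recall = 3*Focus + 2*Score + 3  [with Focus=-2, Score=3]  = 3
Without intervention: Focus = -2*Stress + 4  [with Stress=1]  = 2; Score = |Stress - Focus|  [with Stress=1, Focus=2]  = 1; Recall = 3*Focus + 2*Score + 3  [with Focus=2, Score=1]  = 11.
Change = 3 − 11 = -8.

-8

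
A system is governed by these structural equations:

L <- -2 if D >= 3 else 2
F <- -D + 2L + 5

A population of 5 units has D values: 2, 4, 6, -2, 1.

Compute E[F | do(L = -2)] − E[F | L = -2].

2.8

Every unit gets L=-2 under the intervention. F values become -1, -3, -5, 3, 0; E[F|do(L=-2)] = -1.2.
Conditioning on L=-2 selects the 2 unit(s) with D ∈ {4, 6}. Their F values: -3, -5. Mean = -4.
Difference = -1.2 − (-4) = 2.8.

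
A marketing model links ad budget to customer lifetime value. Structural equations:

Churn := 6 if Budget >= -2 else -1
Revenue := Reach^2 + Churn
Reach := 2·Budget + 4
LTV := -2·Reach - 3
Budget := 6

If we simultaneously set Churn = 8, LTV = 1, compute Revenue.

The joint intervention fixes Churn = 8, LTV = 1, removing each variable's own equation.
Reach = 2·Budget + 4  [with Budget=6]  = 16
Revenue = Reach^2 + Churn  [with Reach=16, Churn=8]  = 264

264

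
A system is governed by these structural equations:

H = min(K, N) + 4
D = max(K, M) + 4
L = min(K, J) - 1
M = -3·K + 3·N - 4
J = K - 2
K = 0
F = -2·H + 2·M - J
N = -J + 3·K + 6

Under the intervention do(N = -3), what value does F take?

-26

The intervention breaks the incoming arrows to N: N = -J + 3·K + 6 no longer applies, and N = -3.
J = K - 2  [with K=0]  = -2
H = min(K, N) + 4  [with K=0, N=-3]  = 1
M = -3·K + 3·N - 4  [with K=0, N=-3]  = -13
F = -2·H + 2·M - J  [with H=1, M=-13, J=-2]  = -26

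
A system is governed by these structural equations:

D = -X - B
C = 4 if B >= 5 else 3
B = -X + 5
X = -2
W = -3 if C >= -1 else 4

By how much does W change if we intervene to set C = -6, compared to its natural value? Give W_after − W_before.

The intervention breaks the incoming arrows to C: C = 4 if B >= 5 else 3 no longer applies, and C = -6.
W = -3 if C >= -1 else 4  [with C=-6]  = 4
Without intervention: B = -X + 5  [with X=-2]  = 7; C = 4 if B >= 5 else 3  [with B=7]  = 4; W = -3 if C >= -1 else 4  [with C=4]  = -3.
Change = 4 − (-3) = 7.

7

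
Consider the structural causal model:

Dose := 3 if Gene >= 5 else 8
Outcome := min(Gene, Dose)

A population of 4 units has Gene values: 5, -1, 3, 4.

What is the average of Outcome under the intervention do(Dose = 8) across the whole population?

2.75

Under do(Dose=8), Dose's equation is replaced by Dose=8 for every unit. Per-unit Outcome: 5, -1, 3, 4. Mean = 2.75.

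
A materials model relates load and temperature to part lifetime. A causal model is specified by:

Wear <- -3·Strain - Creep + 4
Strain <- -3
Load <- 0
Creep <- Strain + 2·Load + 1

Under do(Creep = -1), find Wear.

The intervention breaks the incoming arrows to Creep: Creep <- Strain + 2·Load + 1 no longer applies, and Creep = -1.
Wear = -3·Strain - Creep + 4  [with Strain=-3, Creep=-1]  = 14

14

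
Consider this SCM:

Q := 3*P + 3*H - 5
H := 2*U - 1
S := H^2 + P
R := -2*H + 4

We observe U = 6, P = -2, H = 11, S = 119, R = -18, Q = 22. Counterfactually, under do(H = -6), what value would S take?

The intervention breaks the incoming arrows to H: H := 2*U - 1 no longer applies, and H = -6.
S = H^2 + P  [with H=-6, P=-2]  = 34

34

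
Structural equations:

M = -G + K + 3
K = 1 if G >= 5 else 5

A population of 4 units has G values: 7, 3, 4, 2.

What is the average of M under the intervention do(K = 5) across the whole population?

4

do(K=5) breaks K's dependence on G. With K=5 fixed, M across the units is 1, 5, 4, 6, mean 4.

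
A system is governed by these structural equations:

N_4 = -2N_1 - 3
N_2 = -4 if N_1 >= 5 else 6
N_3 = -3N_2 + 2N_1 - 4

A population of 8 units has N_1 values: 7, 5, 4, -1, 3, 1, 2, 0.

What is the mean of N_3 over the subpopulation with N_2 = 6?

Conditioning on N_2=6 selects the 6 unit(s) with N_1 ∈ {4, -1, 3, 1, 2, 0}. Their N_3 values: -14, -24, -16, -20, -18, -22. Mean = -19.

-19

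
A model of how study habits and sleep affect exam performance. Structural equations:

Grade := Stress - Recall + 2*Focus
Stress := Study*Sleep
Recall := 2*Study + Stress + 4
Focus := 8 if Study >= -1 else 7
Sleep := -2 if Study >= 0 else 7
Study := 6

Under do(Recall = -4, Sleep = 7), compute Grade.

62

The joint intervention fixes Recall = -4, Sleep = 7, removing each variable's own equation.
Stress = Study*Sleep  [with Study=6, Sleep=7]  = 42
Focus = 8 if Study >= -1 else 7  [with Study=6]  = 8
Grade = Stress - Recall + 2*Focus  [with Stress=42, Recall=-4, Focus=8]  = 62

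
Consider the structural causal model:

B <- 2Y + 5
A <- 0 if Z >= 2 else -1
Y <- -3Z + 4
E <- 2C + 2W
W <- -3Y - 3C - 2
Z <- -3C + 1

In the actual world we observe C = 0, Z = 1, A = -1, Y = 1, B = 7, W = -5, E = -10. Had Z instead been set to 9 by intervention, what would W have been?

Under do(Z=9), the mechanism Z <- -3C + 1 is discarded; Z is fixed at 9.
Y = -3Z + 4  [with Z=9]  = -23
W = -3Y - 3C - 2  [with Y=-23, C=0]  = 67

67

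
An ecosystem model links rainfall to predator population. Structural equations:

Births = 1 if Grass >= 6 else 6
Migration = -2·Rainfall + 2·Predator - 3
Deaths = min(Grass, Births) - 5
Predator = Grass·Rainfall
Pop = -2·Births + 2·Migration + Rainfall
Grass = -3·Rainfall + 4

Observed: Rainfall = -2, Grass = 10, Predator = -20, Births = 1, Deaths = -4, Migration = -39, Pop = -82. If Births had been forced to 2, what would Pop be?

The intervention breaks the incoming arrows to Births: Births = 1 if Grass >= 6 else 6 no longer applies, and Births = 2.
Grass = -3·Rainfall + 4  [with Rainfall=-2]  = 10
Predator = Grass·Rainfall  [with Grass=10, Rainfall=-2]  = -20
Migration = -2·Rainfall + 2·Predator - 3  [with Rainfall=-2, Predator=-20]  = -39
Pop = -2·Births + 2·Migration + Rainfall  [with Births=2, Migration=-39, Rainfall=-2]  = -84

-84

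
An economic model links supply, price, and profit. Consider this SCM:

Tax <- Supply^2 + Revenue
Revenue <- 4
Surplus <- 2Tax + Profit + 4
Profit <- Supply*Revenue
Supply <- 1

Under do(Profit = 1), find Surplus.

15

Intervening sets Profit = 1 and removes its equation (Profit <- Supply*Revenue).
Tax = Supply^2 + Revenue  [with Supply=1, Revenue=4]  = 5
Surplus = 2Tax + Profit + 4  [with Tax=5, Profit=1]  = 15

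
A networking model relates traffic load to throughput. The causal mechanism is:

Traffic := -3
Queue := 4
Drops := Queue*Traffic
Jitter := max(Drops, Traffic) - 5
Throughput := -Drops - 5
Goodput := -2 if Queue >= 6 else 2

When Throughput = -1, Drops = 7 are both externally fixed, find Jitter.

2

Under do(Throughput = -1, Drops = 7), each intervened variable's structural equation is replaced by its fixed value.
Jitter = max(Drops, Traffic) - 5  [with Drops=7, Traffic=-3]  = 2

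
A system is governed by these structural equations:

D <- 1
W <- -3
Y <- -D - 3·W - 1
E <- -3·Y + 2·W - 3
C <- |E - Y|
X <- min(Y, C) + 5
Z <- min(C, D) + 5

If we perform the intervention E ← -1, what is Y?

Under do(E=-1), the mechanism E <- -3·Y + 2·W - 3 is discarded; E is fixed at -1.
Since Y is not a descendant of the intervened variable, it is unaffected.
Y = -D - 3·W - 1  [with D=1, W=-3]  = 7

7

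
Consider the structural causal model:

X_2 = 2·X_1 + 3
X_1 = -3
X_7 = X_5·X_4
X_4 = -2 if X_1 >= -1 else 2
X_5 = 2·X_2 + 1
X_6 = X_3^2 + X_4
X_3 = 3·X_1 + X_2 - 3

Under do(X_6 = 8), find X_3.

-15

do(X_6=8) replaces the equation X_6 = X_3^2 + X_4 with the constant X_6 = 8.
X_3 is not downstream of the intervention, so its value is determined by the original equations.
X_2 = 2·X_1 + 3  [with X_1=-3]  = -3
X_3 = 3·X_1 + X_2 - 3  [with X_1=-3, X_2=-3]  = -15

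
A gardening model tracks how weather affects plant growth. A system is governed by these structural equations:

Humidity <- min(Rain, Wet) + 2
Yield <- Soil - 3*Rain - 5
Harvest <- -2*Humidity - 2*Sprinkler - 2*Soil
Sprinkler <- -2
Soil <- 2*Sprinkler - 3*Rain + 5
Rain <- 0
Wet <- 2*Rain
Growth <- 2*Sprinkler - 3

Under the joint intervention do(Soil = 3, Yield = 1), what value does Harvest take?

Under do(Soil = 3, Yield = 1), each intervened variable's structural equation is replaced by its fixed value.
Wet = 2*Rain  [with Rain=0]  = 0
Humidity = min(Rain, Wet) + 2  [with Rain=0, Wet=0]  = 2
Harvest = -2*Humidity - 2*Sprinkler - 2*Soil  [with Humidity=2, Sprinkler=-2, Soil=3]  = -6

-6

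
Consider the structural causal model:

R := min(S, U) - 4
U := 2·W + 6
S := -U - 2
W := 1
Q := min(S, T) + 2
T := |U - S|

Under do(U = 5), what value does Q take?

Under do(U=5), the mechanism U := 2·W + 6 is discarded; U is fixed at 5.
S = -U - 2  [with U=5]  = -7
T = |U - S|  [with U=5, S=-7]  = 12
Q = min(S, T) + 2  [with S=-7, T=12]  = -5

-5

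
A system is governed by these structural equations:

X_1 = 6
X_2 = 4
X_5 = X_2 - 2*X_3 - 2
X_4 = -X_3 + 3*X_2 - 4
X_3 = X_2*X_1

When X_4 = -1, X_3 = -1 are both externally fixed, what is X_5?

4

The joint intervention fixes X_4 = -1, X_3 = -1, removing each variable's own equation.
X_5 = X_2 - 2*X_3 - 2  [with X_2=4, X_3=-1]  = 4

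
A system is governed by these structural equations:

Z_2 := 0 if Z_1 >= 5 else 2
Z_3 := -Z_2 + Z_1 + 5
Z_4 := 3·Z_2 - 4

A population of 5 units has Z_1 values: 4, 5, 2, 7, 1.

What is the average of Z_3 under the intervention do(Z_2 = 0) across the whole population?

Under do(Z_2=0), Z_2's equation is replaced by Z_2=0 for every unit. Per-unit Z_3: 9, 10, 7, 12, 6. Mean = 8.8.

8.8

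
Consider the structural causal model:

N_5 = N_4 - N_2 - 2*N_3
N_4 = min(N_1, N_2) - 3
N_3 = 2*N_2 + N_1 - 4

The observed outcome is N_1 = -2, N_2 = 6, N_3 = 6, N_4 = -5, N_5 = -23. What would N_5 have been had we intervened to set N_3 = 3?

-17

do(N_3=3) replaces the equation N_3 = 2*N_2 + N_1 - 4 with the constant N_3 = 3.
N_4 = min(N_1, N_2) - 3  [with N_1=-2, N_2=6]  = -5
N_5 = N_4 - N_2 - 2*N_3  [with N_4=-5, N_2=6, N_3=3]  = -17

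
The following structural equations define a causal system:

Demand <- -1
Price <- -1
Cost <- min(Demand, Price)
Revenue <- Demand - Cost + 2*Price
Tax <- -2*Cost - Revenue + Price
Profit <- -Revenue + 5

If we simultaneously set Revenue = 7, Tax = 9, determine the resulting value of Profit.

The joint intervention fixes Revenue = 7, Tax = 9, removing each variable's own equation.
Profit = -Revenue + 5  [with Revenue=7]  = -2

-2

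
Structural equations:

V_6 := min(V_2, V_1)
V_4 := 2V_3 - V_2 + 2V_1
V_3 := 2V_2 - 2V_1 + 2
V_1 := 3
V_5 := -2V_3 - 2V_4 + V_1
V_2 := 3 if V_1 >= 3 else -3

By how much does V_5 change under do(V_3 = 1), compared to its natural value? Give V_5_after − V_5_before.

6

do(V_3=1) replaces the equation V_3 := 2V_2 - 2V_1 + 2 with the constant V_3 = 1.
V_2 = 3 if V_1 >= 3 else -3  [with V_1=3]  = 3
V_4 = 2V_3 - V_2 + 2V_1  [with V_3=1, V_2=3, V_1=3]  = 5
V_5 = -2V_3 - 2V_4 + V_1  [with V_3=1, V_4=5, V_1=3]  = -9
Without intervention: V_2 = 3 if V_1 >= 3 else -3  [with V_1=3]  = 3; V_3 = 2V_2 - 2V_1 + 2  [with V_2=3, V_1=3]  = 2; V_4 = 2V_3 - V_2 + 2V_1  [with V_3=2, V_2=3, V_1=3]  = 7; V_5 = -2V_3 - 2V_4 + V_1  [with V_3=2, V_4=7, V_1=3]  = -15.
Change = -9 − (-15) = 6.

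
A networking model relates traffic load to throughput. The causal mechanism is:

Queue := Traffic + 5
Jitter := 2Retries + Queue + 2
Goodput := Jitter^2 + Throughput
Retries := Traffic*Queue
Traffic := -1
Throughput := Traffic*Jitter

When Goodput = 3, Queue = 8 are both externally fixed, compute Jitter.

-6

Under do(Goodput = 3, Queue = 8), each intervened variable's structural equation is replaced by its fixed value.
Retries = Traffic*Queue  [with Traffic=-1, Queue=8]  = -8
Jitter = 2Retries + Queue + 2  [with Retries=-8, Queue=8]  = -6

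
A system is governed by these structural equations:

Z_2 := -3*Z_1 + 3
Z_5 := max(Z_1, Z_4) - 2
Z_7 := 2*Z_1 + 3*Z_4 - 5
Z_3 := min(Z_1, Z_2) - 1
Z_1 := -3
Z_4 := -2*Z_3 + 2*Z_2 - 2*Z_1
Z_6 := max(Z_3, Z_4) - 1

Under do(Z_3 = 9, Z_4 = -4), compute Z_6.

8

Setting Z_3 = 9, Z_4 = -4 by intervention discards those variables' equations.
Z_6 = max(Z_3, Z_4) - 1  [with Z_3=9, Z_4=-4]  = 8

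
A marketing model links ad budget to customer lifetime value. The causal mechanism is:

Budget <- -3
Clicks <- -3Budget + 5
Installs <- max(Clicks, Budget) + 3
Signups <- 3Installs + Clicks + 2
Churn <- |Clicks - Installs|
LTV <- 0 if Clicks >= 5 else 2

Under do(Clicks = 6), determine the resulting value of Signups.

Under do(Clicks=6), the mechanism Clicks <- -3Budget + 5 is discarded; Clicks is fixed at 6.
Installs = max(Clicks, Budget) + 3  [with Clicks=6, Budget=-3]  = 9
Signups = 3Installs + Clicks + 2  [with Installs=9, Clicks=6]  = 35

35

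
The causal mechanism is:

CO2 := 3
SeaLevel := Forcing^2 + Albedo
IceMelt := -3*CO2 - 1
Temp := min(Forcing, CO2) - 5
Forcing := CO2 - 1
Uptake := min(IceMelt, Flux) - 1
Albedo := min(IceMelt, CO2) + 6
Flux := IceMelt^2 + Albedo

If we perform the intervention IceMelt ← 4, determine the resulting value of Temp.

Under do(IceMelt=4), the mechanism IceMelt := -3*CO2 - 1 is discarded; IceMelt is fixed at 4.
Since Temp is not a descendant of the intervened variable, it is unaffected.
Forcing = CO2 - 1  [with CO2=3]  = 2
Temp = min(Forcing, CO2) - 5  [with Forcing=2, CO2=3]  = -3

-3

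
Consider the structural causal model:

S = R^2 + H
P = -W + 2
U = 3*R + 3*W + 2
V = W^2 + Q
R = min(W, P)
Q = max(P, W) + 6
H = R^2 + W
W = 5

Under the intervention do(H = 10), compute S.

do(H=10) replaces the equation H = R^2 + W with the constant H = 10.
P = -W + 2  [with W=5]  = -3
R = min(W, P)  [with W=5, P=-3]  = -3
S = R^2 + H  [with R=-3, H=10]  = 19

19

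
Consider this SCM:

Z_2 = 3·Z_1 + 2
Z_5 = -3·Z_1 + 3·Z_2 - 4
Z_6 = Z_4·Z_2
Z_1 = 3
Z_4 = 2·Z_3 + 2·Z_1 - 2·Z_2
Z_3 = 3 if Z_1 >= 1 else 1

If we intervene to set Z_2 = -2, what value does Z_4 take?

16

Under do(Z_2=-2), the mechanism Z_2 = 3·Z_1 + 2 is discarded; Z_2 is fixed at -2.
Z_3 = 3 if Z_1 >= 1 else 1  [with Z_1=3]  = 3
Z_4 = 2·Z_3 + 2·Z_1 - 2·Z_2  [with Z_3=3, Z_1=3, Z_2=-2]  = 16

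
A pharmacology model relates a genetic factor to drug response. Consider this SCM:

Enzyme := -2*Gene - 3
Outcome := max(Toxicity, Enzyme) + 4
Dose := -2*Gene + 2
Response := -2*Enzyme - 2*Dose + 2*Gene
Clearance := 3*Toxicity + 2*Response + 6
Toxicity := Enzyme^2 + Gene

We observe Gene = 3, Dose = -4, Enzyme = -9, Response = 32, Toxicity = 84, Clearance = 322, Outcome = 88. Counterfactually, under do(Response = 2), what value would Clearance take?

Under do(Response=2), the mechanism Response := -2*Enzyme - 2*Dose + 2*Gene is discarded; Response is fixed at 2.
Enzyme = -2*Gene - 3  [with Gene=3]  = -9
Toxicity = Enzyme^2 + Gene  [with Enzyme=-9, Gene=3]  = 84
Clearance = 3*Toxicity + 2*Response + 6  [with Toxicity=84, Response=2]  = 262

262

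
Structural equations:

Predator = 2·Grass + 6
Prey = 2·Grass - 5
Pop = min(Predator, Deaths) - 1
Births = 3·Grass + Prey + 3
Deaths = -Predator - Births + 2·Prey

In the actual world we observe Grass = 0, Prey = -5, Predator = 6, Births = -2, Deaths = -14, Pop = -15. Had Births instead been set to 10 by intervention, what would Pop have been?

Under do(Births=10), the mechanism Births = 3·Grass + Prey + 3 is discarded; Births is fixed at 10.
Prey = 2·Grass - 5  [with Grass=0]  = -5
Predator = 2·Grass + 6  [with Grass=0]  = 6
Deaths = -Predator - Births + 2·Prey  [with Predator=6, Births=10, Prey=-5]  = -26
Pop = min(Predator, Deaths) - 1  [with Predator=6, Deaths=-26]  = -27

-27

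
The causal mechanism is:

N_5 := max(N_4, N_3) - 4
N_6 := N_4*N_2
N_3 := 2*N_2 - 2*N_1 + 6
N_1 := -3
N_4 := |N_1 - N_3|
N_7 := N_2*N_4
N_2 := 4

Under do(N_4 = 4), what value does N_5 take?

16

Intervening sets N_4 = 4 and removes its equation (N_4 := |N_1 - N_3|).
N_3 = 2*N_2 - 2*N_1 + 6  [with N_2=4, N_1=-3]  = 20
N_5 = max(N_4, N_3) - 4  [with N_4=4, N_3=20]  = 16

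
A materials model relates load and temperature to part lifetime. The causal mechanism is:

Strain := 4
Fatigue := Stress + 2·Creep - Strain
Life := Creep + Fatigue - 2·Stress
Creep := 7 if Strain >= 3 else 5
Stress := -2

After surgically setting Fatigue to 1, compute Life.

Intervening sets Fatigue = 1 and removes its equation (Fatigue := Stress + 2·Creep - Strain).
Creep = 7 if Strain >= 3 else 5  [with Strain=4]  = 7
Life = Creep + Fatigue - 2·Stress  [with Creep=7, Fatigue=1, Stress=-2]  = 12

12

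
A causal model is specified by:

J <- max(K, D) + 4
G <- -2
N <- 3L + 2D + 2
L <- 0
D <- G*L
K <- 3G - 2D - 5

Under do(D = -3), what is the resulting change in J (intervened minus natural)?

The intervention breaks the incoming arrows to D: D <- G*L no longer applies, and D = -3.
K = 3G - 2D - 5  [with G=-2, D=-3]  = -5
J = max(K, D) + 4  [with K=-5, D=-3]  = 1
Without intervention: D = G*L  [with G=-2, L=0]  = 0; K = 3G - 2D - 5  [with G=-2, D=0]  = -11; J = max(K, D) + 4  [with K=-11, D=0]  = 4.
Change = 1 − 4 = -3.

-3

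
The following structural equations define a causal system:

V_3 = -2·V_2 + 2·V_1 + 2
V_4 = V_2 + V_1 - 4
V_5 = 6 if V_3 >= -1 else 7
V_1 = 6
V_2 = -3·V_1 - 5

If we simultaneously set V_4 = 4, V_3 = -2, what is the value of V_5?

The joint intervention fixes V_4 = 4, V_3 = -2, removing each variable's own equation.
V_5 = 6 if V_3 >= -1 else 7  [with V_3=-2]  = 7

7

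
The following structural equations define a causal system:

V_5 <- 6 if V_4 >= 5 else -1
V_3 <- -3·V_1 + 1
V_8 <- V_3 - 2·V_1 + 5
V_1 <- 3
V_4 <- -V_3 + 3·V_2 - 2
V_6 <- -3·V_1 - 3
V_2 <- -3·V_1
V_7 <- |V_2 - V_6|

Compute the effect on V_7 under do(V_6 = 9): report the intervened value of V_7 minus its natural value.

Intervening sets V_6 = 9 and removes its equation (V_6 <- -3·V_1 - 3).
V_2 = -3·V_1  [with V_1=3]  = -9
V_7 = |V_2 - V_6|  [with V_2=-9, V_6=9]  = 18
Without intervention: V_2 = -3·V_1  [with V_1=3]  = -9; V_6 = -3·V_1 - 3  [with V_1=3]  = -12; V_7 = |V_2 - V_6|  [with V_2=-9, V_6=-12]  = 3.
Change = 18 − 3 = 15.

15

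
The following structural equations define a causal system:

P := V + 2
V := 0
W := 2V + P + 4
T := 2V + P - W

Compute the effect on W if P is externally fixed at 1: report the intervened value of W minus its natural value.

The intervention breaks the incoming arrows to P: P := V + 2 no longer applies, and P = 1.
W = 2V + P + 4  [with V=0, P=1]  = 5
Without intervention: P = V + 2  [with V=0]  = 2; W = 2V + P + 4  [with V=0, P=2]  = 6.
Change = 5 − 6 = -1.

-1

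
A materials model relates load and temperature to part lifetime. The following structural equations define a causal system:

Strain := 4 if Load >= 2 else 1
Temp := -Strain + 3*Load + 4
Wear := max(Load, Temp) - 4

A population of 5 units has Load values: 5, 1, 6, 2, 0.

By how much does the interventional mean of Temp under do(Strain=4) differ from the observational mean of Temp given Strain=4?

The intervention sets Strain=4 in all 5 units regardless of Load. Recomputing Temp per unit gives 15, 3, 18, 6, 0; average 8.4.
Conditioning on Strain=4 selects the 3 unit(s) with Load ∈ {5, 6, 2}. Their Temp values: 15, 18, 6. Mean = 13.
Difference = 8.4 − 13 = -4.6.

-4.6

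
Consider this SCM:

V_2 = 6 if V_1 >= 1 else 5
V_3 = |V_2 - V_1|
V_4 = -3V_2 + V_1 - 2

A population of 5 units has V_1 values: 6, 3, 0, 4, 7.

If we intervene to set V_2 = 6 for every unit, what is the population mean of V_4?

-16

Every unit gets V_2=6 under the intervention. V_4 values become -14, -17, -20, -16, -13; E[V_4|do(V_2=6)] = -16.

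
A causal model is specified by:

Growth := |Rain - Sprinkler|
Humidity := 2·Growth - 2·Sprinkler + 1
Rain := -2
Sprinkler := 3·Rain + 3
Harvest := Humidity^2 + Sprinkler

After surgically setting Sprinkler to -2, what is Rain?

-2

Under do(Sprinkler=-2), the mechanism Sprinkler := 3·Rain + 3 is discarded; Sprinkler is fixed at -2.
Rain is not downstream of the intervention, so its value is determined by the original equations.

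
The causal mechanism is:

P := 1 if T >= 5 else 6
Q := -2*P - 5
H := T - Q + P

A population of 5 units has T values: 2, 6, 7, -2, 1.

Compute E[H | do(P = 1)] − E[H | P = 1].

-3.7

The intervention sets P=1 in all 5 units regardless of T. Recomputing H per unit gives 10, 14, 15, 6, 9; average 10.8.
Observing P=1 restricts to units where P's equation naturally yields 1: T ∈ {6, 7}. In that subpopulation H = 14, 15, mean 14.5.
Difference = 10.8 − 14.5 = -3.7.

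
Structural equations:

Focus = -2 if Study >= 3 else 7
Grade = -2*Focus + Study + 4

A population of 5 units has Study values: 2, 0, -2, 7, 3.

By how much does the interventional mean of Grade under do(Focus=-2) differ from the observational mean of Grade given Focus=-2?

-3

Under do(Focus=-2), Focus's equation is replaced by Focus=-2 for every unit. Per-unit Grade: 10, 8, 6, 15, 11. Mean = 10.
Conditioning on Focus=-2 selects the 2 unit(s) with Study ∈ {7, 3}. Their Grade values: 15, 11. Mean = 13.
Difference = 10 − 13 = -3.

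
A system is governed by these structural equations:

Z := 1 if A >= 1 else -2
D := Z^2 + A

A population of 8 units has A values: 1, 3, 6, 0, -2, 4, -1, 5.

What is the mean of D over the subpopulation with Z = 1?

4.8

Conditioning on Z=1 selects the 5 unit(s) with A ∈ {1, 3, 6, 4, 5}. Their D values: 2, 4, 7, 5, 6. Mean = 4.8.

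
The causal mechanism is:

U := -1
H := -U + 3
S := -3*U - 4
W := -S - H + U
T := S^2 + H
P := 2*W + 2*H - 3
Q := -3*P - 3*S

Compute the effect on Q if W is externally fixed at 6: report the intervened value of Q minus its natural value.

The intervention breaks the incoming arrows to W: W := -S - H + U no longer applies, and W = 6.
H = -U + 3  [with U=-1]  = 4
S = -3*U - 4  [with U=-1]  = -1
P = 2*W + 2*H - 3  [with W=6, H=4]  = 17
Q = -3*P - 3*S  [with P=17, S=-1]  = -48
Without intervention: H = -U + 3  [with U=-1]  = 4; S = -3*U - 4  [with U=-1]  = -1; W = -S - H + U  [with S=-1, H=4, U=-1]  = -4; P = 2*W + 2*H - 3  [with W=-4, H=4]  = -3; Q = -3*P - 3*S  [with P=-3, S=-1]  = 12.
Change = -48 − 12 = -60.

-60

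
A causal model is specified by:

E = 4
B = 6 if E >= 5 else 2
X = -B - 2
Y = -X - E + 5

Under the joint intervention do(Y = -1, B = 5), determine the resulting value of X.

Setting Y = -1, B = 5 by intervention discards those variables' equations.
X = -B - 2  [with B=5]  = -7

-7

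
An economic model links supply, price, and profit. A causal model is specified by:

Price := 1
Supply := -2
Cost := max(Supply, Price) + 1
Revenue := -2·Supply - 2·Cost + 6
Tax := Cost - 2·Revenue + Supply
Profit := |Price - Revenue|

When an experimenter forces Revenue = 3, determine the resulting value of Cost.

Under do(Revenue=3), the mechanism Revenue := -2·Supply - 2·Cost + 6 is discarded; Revenue is fixed at 3.
Since Cost is not a descendant of the intervened variable, it is unaffected.
Cost = max(Supply, Price) + 1  [with Supply=-2, Price=1]  = 2

2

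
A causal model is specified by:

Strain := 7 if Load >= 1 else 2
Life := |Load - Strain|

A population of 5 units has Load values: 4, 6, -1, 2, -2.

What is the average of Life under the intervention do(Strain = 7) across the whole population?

5.2

do(Strain=7) breaks Strain's dependence on Load. With Strain=7 fixed, Life across the units is 3, 1, 8, 5, 9, mean 5.2.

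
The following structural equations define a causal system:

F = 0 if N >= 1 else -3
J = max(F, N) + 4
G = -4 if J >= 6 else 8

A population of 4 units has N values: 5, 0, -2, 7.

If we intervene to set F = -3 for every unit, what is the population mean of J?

The intervention sets F=-3 in all 4 units regardless of N. Recomputing J per unit gives 9, 4, 2, 11; average 6.5.

6.5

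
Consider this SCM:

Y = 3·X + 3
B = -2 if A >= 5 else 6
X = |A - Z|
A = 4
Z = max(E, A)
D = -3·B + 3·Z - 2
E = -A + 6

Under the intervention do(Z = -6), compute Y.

33

The intervention breaks the incoming arrows to Z: Z = max(E, A) no longer applies, and Z = -6.
X = |A - Z|  [with A=4, Z=-6]  = 10
Y = 3·X + 3  [with X=10]  = 33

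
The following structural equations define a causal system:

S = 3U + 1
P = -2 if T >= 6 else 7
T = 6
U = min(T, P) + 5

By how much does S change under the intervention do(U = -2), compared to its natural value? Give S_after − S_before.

The intervention breaks the incoming arrows to U: U = min(T, P) + 5 no longer applies, and U = -2.
S = 3U + 1  [with U=-2]  = -5
Without intervention: P = -2 if T >= 6 else 7  [with T=6]  = -2; U = min(T, P) + 5  [with T=6, P=-2]  = 3; S = 3U + 1  [with U=3]  = 10.
Change = -5 − 10 = -15.

-15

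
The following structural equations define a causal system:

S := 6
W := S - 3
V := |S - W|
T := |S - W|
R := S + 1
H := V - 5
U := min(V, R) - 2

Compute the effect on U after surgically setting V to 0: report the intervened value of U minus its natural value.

-3

The intervention breaks the incoming arrows to V: V := |S - W| no longer applies, and V = 0.
R = S + 1  [with S=6]  = 7
U = min(V, R) - 2  [with V=0, R=7]  = -2
Without intervention: W = S - 3  [with S=6]  = 3; V = |S - W|  [with S=6, W=3]  = 3; R = S + 1  [with S=6]  = 7; U = min(V, R) - 2  [with V=3, R=7]  = 1.
Change = -2 − 1 = -3.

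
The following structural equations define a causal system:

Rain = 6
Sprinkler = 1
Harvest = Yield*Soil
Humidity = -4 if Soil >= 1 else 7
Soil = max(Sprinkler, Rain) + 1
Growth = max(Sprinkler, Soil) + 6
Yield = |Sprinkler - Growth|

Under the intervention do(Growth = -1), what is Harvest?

14

The intervention breaks the incoming arrows to Growth: Growth = max(Sprinkler, Soil) + 6 no longer applies, and Growth = -1.
Soil = max(Sprinkler, Rain) + 1  [with Sprinkler=1, Rain=6]  = 7
Yield = |Sprinkler - Growth|  [with Sprinkler=1, Growth=-1]  = 2
Harvest = Yield*Soil  [with Yield=2, Soil=7]  = 14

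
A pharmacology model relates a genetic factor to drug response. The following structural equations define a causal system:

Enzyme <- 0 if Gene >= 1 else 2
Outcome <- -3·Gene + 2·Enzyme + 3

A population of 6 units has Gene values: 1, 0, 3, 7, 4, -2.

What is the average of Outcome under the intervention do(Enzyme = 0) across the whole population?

-3.5

Every unit gets Enzyme=0 under the intervention. Outcome values become 0, 3, -6, -18, -9, 9; E[Outcome|do(Enzyme=0)] = -3.5.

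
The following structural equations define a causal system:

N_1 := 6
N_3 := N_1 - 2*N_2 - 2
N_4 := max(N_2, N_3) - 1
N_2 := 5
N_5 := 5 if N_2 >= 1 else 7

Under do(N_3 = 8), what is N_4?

The intervention breaks the incoming arrows to N_3: N_3 := N_1 - 2*N_2 - 2 no longer applies, and N_3 = 8.
N_4 = max(N_2, N_3) - 1  [with N_2=5, N_3=8]  = 7

7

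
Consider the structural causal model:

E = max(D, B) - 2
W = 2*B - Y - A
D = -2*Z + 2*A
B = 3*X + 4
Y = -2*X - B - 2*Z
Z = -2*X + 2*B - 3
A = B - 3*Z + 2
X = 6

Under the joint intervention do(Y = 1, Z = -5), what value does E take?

The joint intervention fixes Y = 1, Z = -5, removing each variable's own equation.
B = 3*X + 4  [with X=6]  = 22
A = B - 3*Z + 2  [with B=22, Z=-5]  = 39
D = -2*Z + 2*A  [with Z=-5, A=39]  = 88
E = max(D, B) - 2  [with D=88, B=22]  = 86

86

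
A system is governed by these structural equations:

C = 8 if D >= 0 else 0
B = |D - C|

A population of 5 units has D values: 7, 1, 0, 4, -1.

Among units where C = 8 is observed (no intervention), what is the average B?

E[B|C=8] averages over only the 4 units with C=8 (D = 7, 1, 0, 4): B = 1, 7, 8, 4, mean 5.

5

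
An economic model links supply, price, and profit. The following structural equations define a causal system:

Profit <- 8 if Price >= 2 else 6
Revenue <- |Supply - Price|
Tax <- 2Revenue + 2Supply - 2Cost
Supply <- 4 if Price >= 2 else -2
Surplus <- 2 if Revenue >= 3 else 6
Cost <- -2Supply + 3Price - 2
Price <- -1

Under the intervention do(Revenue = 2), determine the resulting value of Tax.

2

Intervening sets Revenue = 2 and removes its equation (Revenue <- |Supply - Price|).
Supply = 4 if Price >= 2 else -2  [with Price=-1]  = -2
Cost = -2Supply + 3Price - 2  [with Supply=-2, Price=-1]  = -1
Tax = 2Revenue + 2Supply - 2Cost  [with Revenue=2, Supply=-2, Cost=-1]  = 2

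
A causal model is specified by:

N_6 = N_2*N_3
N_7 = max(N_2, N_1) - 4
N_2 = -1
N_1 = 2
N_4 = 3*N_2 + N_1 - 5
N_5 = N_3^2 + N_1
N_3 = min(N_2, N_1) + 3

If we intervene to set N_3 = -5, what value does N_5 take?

do(N_3=-5) replaces the equation N_3 = min(N_2, N_1) + 3 with the constant N_3 = -5.
N_5 = N_3^2 + N_1  [with N_3=-5, N_1=2]  = 27

27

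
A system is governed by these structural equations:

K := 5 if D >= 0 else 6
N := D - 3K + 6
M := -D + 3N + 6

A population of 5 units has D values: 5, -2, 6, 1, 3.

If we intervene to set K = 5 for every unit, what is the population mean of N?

do(K=5) breaks K's dependence on D. With K=5 fixed, N across the units is -4, -11, -3, -8, -6, mean -6.4.

-6.4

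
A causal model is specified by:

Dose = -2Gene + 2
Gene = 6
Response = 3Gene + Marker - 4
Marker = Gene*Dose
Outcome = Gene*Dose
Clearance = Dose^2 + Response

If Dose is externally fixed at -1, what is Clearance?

do(Dose=-1) replaces the equation Dose = -2Gene + 2 with the constant Dose = -1.
Marker = Gene*Dose  [with Gene=6, Dose=-1]  = -6
Response = 3Gene + Marker - 4  [with Gene=6, Marker=-6]  = 8
Clearance = Dose^2 + Response  [with Dose=-1, Response=8]  = 9

9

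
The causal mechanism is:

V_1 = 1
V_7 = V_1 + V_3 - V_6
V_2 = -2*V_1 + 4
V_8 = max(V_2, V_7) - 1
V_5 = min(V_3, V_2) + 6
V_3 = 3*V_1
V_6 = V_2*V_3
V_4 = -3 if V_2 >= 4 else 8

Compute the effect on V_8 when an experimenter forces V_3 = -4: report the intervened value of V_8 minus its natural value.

3

The intervention breaks the incoming arrows to V_3: V_3 = 3*V_1 no longer applies, and V_3 = -4.
V_2 = -2*V_1 + 4  [with V_1=1]  = 2
V_6 = V_2*V_3  [with V_2=2, V_3=-4]  = -8
V_7 = V_1 + V_3 - V_6  [with V_1=1, V_3=-4, V_6=-8]  = 5
V_8 = max(V_2, V_7) - 1  [with V_2=2, V_7=5]  = 4
Without intervention: V_2 = -2*V_1 + 4  [with V_1=1]  = 2; V_3 = 3*V_1  [with V_1=1]  = 3; V_6 = V_2*V_3  [with V_2=2, V_3=3]  = 6; V_7 = V_1 + V_3 - V_6  [with V_1=1, V_3=3, V_6=6]  = -2; V_8 = max(V_2, V_7) - 1  [with V_2=2, V_7=-2]  = 1.
Change = 4 − 1 = 3.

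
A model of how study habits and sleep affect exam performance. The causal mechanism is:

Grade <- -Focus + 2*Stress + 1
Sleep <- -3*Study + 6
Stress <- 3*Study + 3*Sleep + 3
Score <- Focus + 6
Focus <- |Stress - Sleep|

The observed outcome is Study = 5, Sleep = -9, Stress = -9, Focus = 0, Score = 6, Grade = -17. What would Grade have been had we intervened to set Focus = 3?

-20

Under do(Focus=3), the mechanism Focus <- |Stress - Sleep| is discarded; Focus is fixed at 3.
Sleep = -3*Study + 6  [with Study=5]  = -9
Stress = 3*Study + 3*Sleep + 3  [with Study=5, Sleep=-9]  = -9
Grade = -Focus + 2*Stress + 1  [with Focus=3, Stress=-9]  = -20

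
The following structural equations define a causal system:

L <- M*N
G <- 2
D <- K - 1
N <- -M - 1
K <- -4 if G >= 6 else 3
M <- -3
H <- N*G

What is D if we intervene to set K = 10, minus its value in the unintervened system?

The intervention breaks the incoming arrows to K: K <- -4 if G >= 6 else 3 no longer applies, and K = 10.
D = K - 1  [with K=10]  = 9
Without intervention: K = -4 if G >= 6 else 3  [with G=2]  = 3; D = K - 1  [with K=3]  = 2.
Change = 9 − 2 = 7.

7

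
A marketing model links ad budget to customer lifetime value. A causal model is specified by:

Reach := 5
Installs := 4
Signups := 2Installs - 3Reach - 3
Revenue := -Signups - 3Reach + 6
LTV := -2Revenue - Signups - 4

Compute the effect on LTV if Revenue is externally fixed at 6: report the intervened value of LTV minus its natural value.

Intervening sets Revenue = 6 and removes its equation (Revenue := -Signups - 3Reach + 6).
Signups = 2Installs - 3Reach - 3  [with Installs=4, Reach=5]  = -10
LTV = -2Revenue - Signups - 4  [with Revenue=6, Signups=-10]  = -6
Without intervention: Signups = 2Installs - 3Reach - 3  [with Installs=4, Reach=5]  = -10; Revenue = -Signups - 3Reach + 6  [with Signups=-10, Reach=5]  = 1; LTV = -2Revenue - Signups - 4  [with Revenue=1, Signups=-10]  = 4.
Change = -6 − 4 = -10.

-10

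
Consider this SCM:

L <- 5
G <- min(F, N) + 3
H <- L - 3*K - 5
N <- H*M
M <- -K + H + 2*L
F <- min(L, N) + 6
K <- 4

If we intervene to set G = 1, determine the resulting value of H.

-12

Intervening sets G = 1 and removes its equation (G <- min(F, N) + 3).
H is not downstream of the intervention, so its value is determined by the original equations.
H = L - 3*K - 5  [with L=5, K=4]  = -12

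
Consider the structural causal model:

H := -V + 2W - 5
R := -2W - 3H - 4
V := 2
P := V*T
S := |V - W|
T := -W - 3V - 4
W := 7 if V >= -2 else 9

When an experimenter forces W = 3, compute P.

Under do(W=3), the mechanism W := 7 if V >= -2 else 9 is discarded; W is fixed at 3.
T = -W - 3V - 4  [with W=3, V=2]  = -13
P = V*T  [with V=2, T=-13]  = -26

-26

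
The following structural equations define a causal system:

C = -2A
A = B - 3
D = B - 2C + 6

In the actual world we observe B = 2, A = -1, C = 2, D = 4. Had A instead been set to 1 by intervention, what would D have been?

12

Under do(A=1), the mechanism A = B - 3 is discarded; A is fixed at 1.
C = -2A  [with A=1]  = -2
D = B - 2C + 6  [with B=2, C=-2]  = 12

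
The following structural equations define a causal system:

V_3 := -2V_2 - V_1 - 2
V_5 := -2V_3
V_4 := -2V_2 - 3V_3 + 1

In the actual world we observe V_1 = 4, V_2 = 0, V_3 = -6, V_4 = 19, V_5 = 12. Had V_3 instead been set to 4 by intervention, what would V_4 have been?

-11

The intervention breaks the incoming arrows to V_3: V_3 := -2V_2 - V_1 - 2 no longer applies, and V_3 = 4.
V_4 = -2V_2 - 3V_3 + 1  [with V_2=0, V_3=4]  = -11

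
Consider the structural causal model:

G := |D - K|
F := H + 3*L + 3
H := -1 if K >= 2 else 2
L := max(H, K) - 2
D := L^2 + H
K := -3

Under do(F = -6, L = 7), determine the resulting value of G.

Under do(F = -6, L = 7), each intervened variable's structural equation is replaced by its fixed value.
H = -1 if K >= 2 else 2  [with K=-3]  = 2
D = L^2 + H  [with L=7, H=2]  = 51
G = |D - K|  [with D=51, K=-3]  = 54

54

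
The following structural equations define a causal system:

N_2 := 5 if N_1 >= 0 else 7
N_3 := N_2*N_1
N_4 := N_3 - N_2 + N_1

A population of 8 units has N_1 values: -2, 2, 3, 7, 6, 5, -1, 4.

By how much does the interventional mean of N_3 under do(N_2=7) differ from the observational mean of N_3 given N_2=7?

31.5

do(N_2=7) breaks N_2's dependence on N_1. With N_2=7 fixed, N_3 across the units is -14, 14, 21, 49, 42, 35, -7, 28, mean 21.
E[N_3|N_2=7] averages over only the 2 units with N_2=7 (N_1 = -2, -1): N_3 = -14, -7, mean -10.5.
Difference = 21 − (-10.5) = 31.5.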